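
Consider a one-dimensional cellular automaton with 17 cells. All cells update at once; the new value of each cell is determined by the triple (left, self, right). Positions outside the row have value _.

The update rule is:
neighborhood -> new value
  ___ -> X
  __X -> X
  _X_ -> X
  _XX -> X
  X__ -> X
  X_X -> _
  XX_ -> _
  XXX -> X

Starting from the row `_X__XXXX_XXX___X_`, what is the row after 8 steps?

XXXXXXX__XX_XXXXX
XXXXXX_XXX__XXXX_
XXXXX__XX_XXXXX_X
XXXX_XXX__XXXX__X
XXX__XX_XXXXX_XXX
XX_XXX__XXXX__XX_
X__XX_XXXXX_XXX_X
XXXX__XXXX__XX__X

XXXX__XXXX__XX__X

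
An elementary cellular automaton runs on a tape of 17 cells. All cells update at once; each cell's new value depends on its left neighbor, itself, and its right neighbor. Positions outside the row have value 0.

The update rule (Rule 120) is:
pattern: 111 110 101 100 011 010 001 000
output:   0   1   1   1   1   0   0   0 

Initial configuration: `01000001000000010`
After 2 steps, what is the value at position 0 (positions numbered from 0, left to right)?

0

00100000100000001
00010000010000000
position 0 holds 0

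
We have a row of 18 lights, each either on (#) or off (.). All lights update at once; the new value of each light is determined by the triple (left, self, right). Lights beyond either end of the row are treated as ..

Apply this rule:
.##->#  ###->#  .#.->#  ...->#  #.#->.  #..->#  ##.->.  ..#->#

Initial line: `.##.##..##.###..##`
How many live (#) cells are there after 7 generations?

##..#.###..##.###.
#.###.##.###..##.#
#.##..#..##.###..#
#.#.######..##.###
#.#.#####.###..##.
#.#.####..##.###.#
#.#.###.###..##..#
count of #: 11

11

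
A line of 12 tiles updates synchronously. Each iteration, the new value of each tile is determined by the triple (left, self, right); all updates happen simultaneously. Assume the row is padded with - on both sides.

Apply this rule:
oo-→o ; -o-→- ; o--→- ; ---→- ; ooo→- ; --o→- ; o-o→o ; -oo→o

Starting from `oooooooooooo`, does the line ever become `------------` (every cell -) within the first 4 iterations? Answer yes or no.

yes

iteration 1: o----------o
iteration 2: ------------
all cells are - at iteration 2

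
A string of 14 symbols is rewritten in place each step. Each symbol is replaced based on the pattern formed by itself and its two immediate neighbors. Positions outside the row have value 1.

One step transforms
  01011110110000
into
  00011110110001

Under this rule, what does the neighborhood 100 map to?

At position 10 the neighborhood is 100; the next row has 0 there.

0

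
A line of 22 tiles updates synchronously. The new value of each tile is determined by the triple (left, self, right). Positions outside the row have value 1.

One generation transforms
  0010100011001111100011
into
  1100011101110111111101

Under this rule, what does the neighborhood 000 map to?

At position 6 the neighborhood is 000; the next row has 1 there.

1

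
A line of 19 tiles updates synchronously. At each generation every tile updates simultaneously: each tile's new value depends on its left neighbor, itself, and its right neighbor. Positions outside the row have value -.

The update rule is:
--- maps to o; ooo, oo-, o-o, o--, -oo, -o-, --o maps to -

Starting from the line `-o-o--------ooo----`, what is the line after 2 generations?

-----oooooo-----ooo
oooo--------ooo----

oooo--------ooo----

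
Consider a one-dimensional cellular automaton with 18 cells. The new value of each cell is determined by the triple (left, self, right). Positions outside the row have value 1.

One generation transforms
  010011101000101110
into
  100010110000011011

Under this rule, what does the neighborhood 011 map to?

1

At position 4 the neighborhood is 011; the next row has 1 there.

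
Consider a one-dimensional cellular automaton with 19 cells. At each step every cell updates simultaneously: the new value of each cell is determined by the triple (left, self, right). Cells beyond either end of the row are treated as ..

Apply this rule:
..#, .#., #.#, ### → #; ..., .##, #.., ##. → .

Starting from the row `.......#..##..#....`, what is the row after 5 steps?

..##.#...##........

......##.#...##....
.....#..##..#......
....##.#...##......
...#..##..#........
..##.#...##........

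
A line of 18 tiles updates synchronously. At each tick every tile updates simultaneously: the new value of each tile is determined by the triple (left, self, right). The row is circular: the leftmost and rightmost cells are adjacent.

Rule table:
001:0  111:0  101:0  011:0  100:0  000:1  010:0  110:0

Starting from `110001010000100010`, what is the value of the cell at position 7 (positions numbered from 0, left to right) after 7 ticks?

0

000100000110001000
110001110000100011
000100000110001000  (repeats tick 1; period 2)
tick 7: 000100000110001000
position 7 holds 0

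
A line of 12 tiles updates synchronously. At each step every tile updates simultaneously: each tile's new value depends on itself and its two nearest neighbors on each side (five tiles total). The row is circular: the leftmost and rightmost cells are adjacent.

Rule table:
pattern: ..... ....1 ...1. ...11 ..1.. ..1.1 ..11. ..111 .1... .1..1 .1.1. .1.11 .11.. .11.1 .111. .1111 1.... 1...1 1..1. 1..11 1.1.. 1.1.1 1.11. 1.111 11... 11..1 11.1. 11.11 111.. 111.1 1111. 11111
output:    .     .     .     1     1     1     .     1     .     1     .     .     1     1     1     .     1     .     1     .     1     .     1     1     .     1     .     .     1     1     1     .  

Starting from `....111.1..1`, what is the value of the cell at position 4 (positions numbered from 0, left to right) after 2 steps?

step 1: .1.1111.1111
step 2: ...1.11.1.11
position 4 holds .

.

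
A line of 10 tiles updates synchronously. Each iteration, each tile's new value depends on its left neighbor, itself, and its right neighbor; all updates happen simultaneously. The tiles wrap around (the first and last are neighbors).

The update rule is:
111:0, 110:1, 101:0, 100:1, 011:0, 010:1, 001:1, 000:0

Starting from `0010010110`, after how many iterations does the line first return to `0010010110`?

0111110011
0000011101
1000100101
1101111100
0100000111
0110001001
0011011111
1101000001
0101100010
1100110111
0111010000
1001011000
1111001101
0001110100
0010010110

15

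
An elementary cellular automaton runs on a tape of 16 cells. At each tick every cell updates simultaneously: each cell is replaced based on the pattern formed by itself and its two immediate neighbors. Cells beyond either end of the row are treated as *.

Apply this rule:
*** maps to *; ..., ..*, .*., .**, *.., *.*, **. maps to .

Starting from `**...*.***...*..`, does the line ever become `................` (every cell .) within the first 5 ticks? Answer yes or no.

*.......*.......
................
all cells are . at tick 2

yes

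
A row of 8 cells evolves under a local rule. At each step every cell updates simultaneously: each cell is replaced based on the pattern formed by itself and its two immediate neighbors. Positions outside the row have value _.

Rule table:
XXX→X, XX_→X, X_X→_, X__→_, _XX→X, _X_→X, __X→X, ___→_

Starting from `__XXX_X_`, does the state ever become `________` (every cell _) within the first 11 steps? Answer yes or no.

no

_XXXX_X_
XXXXX_X_
XXXXX_X_  (fixed point — unchanged through step 11)
step 11 is XXXXX_X_, still not uniform _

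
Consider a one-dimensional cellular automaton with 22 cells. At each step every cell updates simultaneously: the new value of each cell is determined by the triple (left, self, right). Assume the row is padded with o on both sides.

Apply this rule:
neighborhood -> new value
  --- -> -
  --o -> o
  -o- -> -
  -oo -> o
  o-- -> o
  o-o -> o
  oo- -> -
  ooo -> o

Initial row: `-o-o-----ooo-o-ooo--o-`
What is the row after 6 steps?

o-o-o---ooo-o-ooo-oo-o
-o-o-o-ooo-o-ooo-oo-oo
o-o-o-ooo-o-ooo-oo-ooo
-o-o-ooo-o-ooo-oo-oooo
o-o-ooo-o-ooo-oo-ooooo
-o-ooo-o-ooo-oo-oooooo

-o-ooo-o-ooo-oo-oooooo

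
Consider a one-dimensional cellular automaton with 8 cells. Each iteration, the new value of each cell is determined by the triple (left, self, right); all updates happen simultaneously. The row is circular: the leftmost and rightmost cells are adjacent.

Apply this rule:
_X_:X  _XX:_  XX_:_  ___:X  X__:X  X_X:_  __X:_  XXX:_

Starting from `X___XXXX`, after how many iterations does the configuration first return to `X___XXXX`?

_XX_____
___XXXXX
XX______
__XXXXX_
X______X
_XXXXX__
______XX
XXXXX___
_____XX_
XXXX___X
____XX__
XXX___XX
___XX___
XX___XXX
__XX____
X___XXXX

16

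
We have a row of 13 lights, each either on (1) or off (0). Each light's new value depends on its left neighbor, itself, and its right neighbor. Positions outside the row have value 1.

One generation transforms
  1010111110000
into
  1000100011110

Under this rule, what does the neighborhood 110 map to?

1

At position 0 the neighborhood is 110; the next row has 1 there.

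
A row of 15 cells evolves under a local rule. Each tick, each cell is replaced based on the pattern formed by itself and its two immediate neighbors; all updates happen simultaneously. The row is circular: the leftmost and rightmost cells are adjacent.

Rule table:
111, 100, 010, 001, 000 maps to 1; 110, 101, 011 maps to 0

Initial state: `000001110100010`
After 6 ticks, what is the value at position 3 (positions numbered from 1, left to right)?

0

111110100111111
111100111011111
111011010001111
110000011110111
101111101100011
000111000011101
position 3 holds 0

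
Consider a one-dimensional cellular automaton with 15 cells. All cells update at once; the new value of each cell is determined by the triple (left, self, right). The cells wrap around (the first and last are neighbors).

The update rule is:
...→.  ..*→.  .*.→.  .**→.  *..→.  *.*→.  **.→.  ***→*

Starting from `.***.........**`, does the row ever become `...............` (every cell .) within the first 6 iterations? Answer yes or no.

yes

..*............
...............
all cells are . at iteration 2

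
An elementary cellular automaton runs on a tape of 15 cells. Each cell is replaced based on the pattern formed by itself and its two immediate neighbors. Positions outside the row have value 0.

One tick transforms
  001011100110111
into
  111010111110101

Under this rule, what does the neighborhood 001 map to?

At position 1 the neighborhood is 001; the next row has 1 there.

1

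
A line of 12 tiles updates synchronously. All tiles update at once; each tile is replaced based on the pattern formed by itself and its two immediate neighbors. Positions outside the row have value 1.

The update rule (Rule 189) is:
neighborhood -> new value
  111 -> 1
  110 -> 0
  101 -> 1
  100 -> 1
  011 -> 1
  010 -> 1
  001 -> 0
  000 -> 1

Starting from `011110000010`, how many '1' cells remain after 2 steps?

step 1: 111101111011
step 2: 111011110111
count of 1: 10

10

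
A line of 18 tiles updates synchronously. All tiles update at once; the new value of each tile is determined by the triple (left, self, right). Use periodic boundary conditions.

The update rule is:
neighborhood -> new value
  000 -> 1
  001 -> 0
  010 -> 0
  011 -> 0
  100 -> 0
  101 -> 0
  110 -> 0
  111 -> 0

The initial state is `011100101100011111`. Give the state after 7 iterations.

000000000001000000

000000000001000000
111111111100011111
000000000001000000  (repeats iteration 1; period 2)
iteration 7: 000000000001000000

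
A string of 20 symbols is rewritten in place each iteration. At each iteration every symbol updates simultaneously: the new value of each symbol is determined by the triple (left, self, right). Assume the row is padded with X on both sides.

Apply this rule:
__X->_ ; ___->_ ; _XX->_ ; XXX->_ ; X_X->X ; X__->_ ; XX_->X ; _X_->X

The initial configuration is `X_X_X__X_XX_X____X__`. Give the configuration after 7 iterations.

____X____X__X____X__

iteration 1: XXXXX__XX_XXX____X__
iteration 2: ____X___XX__X____X__
iteration 3: ____X____X__X____X__
iteration 4: ____X____X__X____X__  (fixed point — unchanged through iteration 7)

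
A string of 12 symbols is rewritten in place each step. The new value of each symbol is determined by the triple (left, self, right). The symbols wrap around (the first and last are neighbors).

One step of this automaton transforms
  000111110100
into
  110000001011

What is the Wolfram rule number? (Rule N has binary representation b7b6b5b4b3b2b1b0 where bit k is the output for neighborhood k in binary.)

49

position 4: 111 → 0  (bit 7 = 0)
position 7: 110 → 0  (bit 6 = 0)
position 8: 101 → 1  (bit 5 = 1)
position 10: 100 → 1  (bit 4 = 1)
position 3: 011 → 0  (bit 3 = 0)
position 9: 010 → 0  (bit 2 = 0)
position 2: 001 → 0  (bit 1 = 0)
position 0: 000 → 1  (bit 0 = 1)
bits b7..b0 = 00110001 = 49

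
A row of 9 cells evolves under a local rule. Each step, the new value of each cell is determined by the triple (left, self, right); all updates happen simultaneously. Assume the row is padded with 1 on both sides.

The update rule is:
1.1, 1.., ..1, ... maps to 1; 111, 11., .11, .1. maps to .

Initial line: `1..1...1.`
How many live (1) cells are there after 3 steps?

6

.11.111.1
1..1...1.  (repeats step 0; period 2)
step 3: .11.111.1
count of 1: 6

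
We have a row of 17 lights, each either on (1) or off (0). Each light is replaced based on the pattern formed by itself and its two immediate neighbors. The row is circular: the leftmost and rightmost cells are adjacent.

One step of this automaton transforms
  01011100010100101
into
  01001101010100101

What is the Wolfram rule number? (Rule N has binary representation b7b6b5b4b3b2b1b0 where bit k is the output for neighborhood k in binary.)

position 4: 111 → 1  (bit 7 = 1)
position 5: 110 → 1  (bit 6 = 1)
position 0: 101 → 0  (bit 5 = 0)
position 6: 100 → 0  (bit 4 = 0)
position 3: 011 → 0  (bit 3 = 0)
position 1: 010 → 1  (bit 2 = 1)
position 8: 001 → 0  (bit 1 = 0)
position 7: 000 → 1  (bit 0 = 1)
bits b7..b0 = 11000101 = 197

197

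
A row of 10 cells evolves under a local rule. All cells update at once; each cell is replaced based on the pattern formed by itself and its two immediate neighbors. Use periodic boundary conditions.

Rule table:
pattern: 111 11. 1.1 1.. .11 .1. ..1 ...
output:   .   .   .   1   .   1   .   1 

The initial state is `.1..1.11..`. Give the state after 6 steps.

.11.1...11
....111...
111....111
...111....
11....1111
..111.....

..111.....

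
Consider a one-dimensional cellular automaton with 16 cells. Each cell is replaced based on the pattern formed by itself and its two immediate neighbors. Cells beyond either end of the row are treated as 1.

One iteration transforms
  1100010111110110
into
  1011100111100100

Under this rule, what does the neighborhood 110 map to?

At position 1 the neighborhood is 110; the next row has 0 there.

0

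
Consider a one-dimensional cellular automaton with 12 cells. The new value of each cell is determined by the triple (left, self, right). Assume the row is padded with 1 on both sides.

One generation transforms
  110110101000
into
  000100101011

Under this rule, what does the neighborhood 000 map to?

At position 10 the neighborhood is 000; the next row has 1 there.

1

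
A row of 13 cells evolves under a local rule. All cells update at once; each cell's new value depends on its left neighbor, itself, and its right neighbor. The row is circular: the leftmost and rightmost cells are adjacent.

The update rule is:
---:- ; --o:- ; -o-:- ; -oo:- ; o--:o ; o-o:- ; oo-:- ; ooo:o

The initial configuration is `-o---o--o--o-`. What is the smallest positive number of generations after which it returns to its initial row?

13

--o---o--o--o
o--o---o--o--
-o--o---o--o-
--o--o---o--o
o--o--o---o--
-o--o--o---o-
--o--o--o---o
o--o--o--o---
-o--o--o--o--
--o--o--o--o-
---o--o--o--o
o---o--o--o--
-o---o--o--o-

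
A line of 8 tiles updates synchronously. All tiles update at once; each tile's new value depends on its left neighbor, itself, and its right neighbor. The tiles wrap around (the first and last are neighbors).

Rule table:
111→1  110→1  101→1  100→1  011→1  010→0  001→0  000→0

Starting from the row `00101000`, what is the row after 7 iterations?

01010000

00010100
00001010
00000101
10000010
01000001
10100000
01010000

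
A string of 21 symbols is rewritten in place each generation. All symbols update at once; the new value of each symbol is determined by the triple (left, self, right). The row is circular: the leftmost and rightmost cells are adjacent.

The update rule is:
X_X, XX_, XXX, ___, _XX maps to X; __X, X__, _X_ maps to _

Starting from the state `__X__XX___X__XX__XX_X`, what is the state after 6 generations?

XXXXXXXX__XXXXX__XXXX

_____XX_X____XX__XXX_
XXXX_XXX__XX_XX__XXX_
XXXXXXXX__XXXXX__XXXX
XXXXXXXX__XXXXX__XXXX  (fixed point — unchanged through generation 6)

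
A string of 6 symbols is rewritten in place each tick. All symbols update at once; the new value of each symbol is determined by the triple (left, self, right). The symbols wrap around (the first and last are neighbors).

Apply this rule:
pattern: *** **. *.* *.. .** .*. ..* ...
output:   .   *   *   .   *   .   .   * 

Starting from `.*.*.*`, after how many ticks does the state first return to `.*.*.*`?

*.*.*.
.*.*.*

2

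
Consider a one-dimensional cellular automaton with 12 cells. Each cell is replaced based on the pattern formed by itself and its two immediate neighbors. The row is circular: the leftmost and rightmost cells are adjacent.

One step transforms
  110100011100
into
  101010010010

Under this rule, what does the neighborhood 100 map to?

At position 4 the neighborhood is 100; the next row has 1 there.

1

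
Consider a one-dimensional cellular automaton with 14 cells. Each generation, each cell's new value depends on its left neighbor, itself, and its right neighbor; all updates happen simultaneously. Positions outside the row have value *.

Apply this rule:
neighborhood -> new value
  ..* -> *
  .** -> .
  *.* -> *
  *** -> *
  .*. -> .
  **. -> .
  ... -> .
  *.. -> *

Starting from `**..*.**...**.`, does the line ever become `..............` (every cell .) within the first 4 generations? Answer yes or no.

generation 1: *.**.*..*.*..*
generation 2: .*..*.**.*.**.
generation 3: *.**.*..*.*..*  (repeats generation 1; period 2)
generation 4: .*..*.**.*.**.
generation 4 is .*..*.**.*.**., still not uniform .

no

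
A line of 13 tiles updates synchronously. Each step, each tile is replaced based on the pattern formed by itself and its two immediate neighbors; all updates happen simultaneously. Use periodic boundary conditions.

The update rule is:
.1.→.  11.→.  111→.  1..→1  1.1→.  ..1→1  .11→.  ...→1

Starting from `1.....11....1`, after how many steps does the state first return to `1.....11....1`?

2

step 1: .11111..1111.
step 2: 1.....11....1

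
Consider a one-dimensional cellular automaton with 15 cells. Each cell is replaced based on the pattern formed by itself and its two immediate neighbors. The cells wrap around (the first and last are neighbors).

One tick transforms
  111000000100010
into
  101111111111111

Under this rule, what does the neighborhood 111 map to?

0

At position 1 the neighborhood is 111; the next row has 0 there.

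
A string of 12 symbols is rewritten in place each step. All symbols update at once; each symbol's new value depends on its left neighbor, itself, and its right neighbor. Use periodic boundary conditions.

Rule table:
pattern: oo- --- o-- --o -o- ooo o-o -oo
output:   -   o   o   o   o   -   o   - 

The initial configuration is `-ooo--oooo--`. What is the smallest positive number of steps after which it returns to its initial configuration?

o---oo----oo
-ooo--oooo--

2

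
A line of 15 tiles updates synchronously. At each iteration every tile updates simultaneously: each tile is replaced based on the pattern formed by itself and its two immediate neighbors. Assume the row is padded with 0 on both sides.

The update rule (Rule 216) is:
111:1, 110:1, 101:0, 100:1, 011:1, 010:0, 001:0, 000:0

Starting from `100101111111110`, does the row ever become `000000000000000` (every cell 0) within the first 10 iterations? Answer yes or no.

no

010001111111111
001001111111111
000101111111111
000001111111111
000001111111111  (fixed point — unchanged through iteration 10)
iteration 10 is 000001111111111, still not uniform 0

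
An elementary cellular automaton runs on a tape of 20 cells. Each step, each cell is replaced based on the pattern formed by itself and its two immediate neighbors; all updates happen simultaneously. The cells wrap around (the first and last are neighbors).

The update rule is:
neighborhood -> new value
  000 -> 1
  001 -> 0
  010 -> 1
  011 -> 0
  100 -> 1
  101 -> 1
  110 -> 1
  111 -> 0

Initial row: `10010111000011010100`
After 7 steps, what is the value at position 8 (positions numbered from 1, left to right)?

11011001111001111110
01101100001100000011
10110111100111111001
11011000110000001100
01101110011111100110
00110011000000110011
10011001111110011001
position 8 holds 1

1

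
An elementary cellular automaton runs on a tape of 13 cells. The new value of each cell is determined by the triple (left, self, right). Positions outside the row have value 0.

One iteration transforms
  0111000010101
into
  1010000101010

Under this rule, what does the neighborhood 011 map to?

0

At position 1 the neighborhood is 011; the next row has 0 there.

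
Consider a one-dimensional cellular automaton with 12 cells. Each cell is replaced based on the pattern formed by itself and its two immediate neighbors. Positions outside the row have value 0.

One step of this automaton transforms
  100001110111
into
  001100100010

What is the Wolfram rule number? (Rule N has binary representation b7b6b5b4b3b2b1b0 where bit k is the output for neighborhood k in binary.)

129

position 6: 111 → 1  (bit 7 = 1)
position 7: 110 → 0  (bit 6 = 0)
position 8: 101 → 0  (bit 5 = 0)
position 1: 100 → 0  (bit 4 = 0)
position 5: 011 → 0  (bit 3 = 0)
position 0: 010 → 0  (bit 2 = 0)
position 4: 001 → 0  (bit 1 = 0)
position 2: 000 → 1  (bit 0 = 1)
bits b7..b0 = 10000001 = 129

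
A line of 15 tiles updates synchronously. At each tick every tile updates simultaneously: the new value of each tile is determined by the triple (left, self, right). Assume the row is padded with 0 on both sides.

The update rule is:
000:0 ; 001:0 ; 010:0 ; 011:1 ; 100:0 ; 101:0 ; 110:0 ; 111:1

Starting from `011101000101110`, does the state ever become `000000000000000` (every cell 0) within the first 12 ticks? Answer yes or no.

yes

tick 1: 011000000001100
tick 2: 010000000001000
tick 3: 000000000000000
all cells are 0 at tick 3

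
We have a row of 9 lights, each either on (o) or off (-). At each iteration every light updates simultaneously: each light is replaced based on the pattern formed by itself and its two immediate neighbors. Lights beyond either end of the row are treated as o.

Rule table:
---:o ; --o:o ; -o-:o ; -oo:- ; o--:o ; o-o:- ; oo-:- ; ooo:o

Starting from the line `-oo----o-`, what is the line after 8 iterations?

o---ooooo

---ooooo-
ooo-ooo--
oo---o-oo
o-oooo--o
---oo-oo-
ooo------
oo-oooooo
o---ooooo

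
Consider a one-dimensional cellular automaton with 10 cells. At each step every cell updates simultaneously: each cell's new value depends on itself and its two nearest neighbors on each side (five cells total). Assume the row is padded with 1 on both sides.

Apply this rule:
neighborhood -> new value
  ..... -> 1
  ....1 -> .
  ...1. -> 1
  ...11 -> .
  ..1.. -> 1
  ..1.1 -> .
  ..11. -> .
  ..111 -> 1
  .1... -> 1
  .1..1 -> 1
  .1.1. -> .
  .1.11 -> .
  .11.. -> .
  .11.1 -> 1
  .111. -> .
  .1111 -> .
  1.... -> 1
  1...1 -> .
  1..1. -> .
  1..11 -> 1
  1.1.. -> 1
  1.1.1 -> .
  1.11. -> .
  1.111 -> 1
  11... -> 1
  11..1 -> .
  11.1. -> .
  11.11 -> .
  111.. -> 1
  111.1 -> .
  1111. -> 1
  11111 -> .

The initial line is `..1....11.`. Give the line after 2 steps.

.11.11.1..

..111...1.
.11.11.1..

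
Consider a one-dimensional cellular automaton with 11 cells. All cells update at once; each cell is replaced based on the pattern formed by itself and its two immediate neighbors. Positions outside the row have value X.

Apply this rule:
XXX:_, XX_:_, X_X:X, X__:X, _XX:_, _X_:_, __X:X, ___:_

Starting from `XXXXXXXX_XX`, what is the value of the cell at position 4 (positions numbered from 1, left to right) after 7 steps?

________X__
X______X_XX
_X____X_X__
X_X__X_X_XX
_X_XX_X_X__
X_X__X_X_XX  (repeats step 4; period 2)
step 7: _X_XX_X_X__
position 4 holds X

X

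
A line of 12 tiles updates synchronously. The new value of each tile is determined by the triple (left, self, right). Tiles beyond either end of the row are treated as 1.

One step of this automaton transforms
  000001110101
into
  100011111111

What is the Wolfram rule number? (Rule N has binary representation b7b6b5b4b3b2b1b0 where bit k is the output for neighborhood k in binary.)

254

position 6: 111 → 1  (bit 7 = 1)
position 7: 110 → 1  (bit 6 = 1)
position 8: 101 → 1  (bit 5 = 1)
position 0: 100 → 1  (bit 4 = 1)
position 5: 011 → 1  (bit 3 = 1)
position 9: 010 → 1  (bit 2 = 1)
position 4: 001 → 1  (bit 1 = 1)
position 1: 000 → 0  (bit 0 = 0)
bits b7..b0 = 11111110 = 254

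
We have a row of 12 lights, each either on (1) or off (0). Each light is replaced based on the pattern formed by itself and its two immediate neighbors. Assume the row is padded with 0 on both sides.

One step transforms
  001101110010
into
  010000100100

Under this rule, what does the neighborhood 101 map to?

At position 4 the neighborhood is 101; the next row has 0 there.

0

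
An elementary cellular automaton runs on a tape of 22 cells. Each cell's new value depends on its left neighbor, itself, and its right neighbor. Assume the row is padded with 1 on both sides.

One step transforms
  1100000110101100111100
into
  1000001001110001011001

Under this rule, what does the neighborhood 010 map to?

1

At position 10 the neighborhood is 010; the next row has 1 there.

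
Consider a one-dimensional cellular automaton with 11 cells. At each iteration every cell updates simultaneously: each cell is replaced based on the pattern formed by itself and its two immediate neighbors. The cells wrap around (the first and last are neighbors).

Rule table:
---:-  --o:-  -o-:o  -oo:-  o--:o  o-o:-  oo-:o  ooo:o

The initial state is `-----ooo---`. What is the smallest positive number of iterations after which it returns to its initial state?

iteration 1: ------ooo--
iteration 2: -------ooo-
iteration 3: --------ooo
iteration 4: o--------oo
iteration 5: oo--------o
iteration 6: ooo--------
iteration 7: -ooo-------
iteration 8: --ooo------
iteration 9: ---ooo-----
iteration 10: ----ooo----
iteration 11: -----ooo---

11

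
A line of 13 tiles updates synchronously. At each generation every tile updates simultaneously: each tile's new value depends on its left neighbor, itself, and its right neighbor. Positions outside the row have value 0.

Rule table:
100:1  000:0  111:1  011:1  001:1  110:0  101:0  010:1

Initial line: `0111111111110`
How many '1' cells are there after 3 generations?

1111111111101
1111111111001
1111111110111
count of 1: 12

12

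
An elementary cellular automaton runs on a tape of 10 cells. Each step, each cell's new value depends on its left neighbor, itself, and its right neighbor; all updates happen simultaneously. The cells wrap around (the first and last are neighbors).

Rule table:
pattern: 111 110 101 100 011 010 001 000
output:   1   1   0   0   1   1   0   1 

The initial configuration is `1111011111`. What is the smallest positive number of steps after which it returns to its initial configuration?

1

1111011111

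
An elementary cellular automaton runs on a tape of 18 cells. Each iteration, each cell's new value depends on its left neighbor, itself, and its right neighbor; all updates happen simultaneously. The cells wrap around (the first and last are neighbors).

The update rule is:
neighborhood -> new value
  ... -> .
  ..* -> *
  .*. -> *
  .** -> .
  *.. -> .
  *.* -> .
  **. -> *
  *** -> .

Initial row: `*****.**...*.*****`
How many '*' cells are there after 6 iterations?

8

....*..*..**......
...**.**.*.*......
..*.*..*.*.*......
.**.*.**.*.*......
*.*.*..*.*.*......
*.*.*.**.*.*.....*
count of *: 8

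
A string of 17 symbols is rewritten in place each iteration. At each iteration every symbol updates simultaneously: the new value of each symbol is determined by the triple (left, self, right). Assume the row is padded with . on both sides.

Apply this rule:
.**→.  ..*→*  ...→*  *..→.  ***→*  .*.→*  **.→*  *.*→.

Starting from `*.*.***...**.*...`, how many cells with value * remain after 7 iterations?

10

iteration 1: *.*..**.**.*.*.**
iteration 2: *.*.*.*..*.*.*..*
iteration 3: *.*.*.*.**.*.*.**
iteration 4: *.*.*.*..*.*.*..*  (repeats iteration 2; period 2)
iteration 7: *.*.*.*.**.*.*.**
count of *: 10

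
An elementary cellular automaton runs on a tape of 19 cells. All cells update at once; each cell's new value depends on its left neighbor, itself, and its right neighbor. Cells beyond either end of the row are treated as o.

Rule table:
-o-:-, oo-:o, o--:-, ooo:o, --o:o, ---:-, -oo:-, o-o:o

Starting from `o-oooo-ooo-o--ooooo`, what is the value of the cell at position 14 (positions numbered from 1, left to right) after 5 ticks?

tick 1: oo-oooo-ooo--o-oooo
tick 2: ooo-oooo-oo-o-o-ooo
tick 3: oooo-oooo-oo-o-o-oo
tick 4: ooooo-oooo-oo-o-o-o
tick 5: oooooo-oooo-oo-o-o-
position 14 holds o

o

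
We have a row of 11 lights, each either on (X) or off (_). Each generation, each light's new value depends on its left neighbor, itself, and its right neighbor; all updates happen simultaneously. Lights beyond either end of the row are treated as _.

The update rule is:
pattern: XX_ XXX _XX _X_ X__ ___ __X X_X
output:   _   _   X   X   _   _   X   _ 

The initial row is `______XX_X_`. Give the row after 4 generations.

__XX__XX___

generation 1: _____XX__X_
generation 2: ____XX__XX_
generation 3: ___XX__XX__
generation 4: __XX__XX___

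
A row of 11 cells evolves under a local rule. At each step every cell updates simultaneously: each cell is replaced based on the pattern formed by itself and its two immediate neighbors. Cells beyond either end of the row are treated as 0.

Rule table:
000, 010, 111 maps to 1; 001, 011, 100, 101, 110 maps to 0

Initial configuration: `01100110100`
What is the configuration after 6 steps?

00000000101
11111110101
01111100101
00111000101
10010010101
10010010101

10010010101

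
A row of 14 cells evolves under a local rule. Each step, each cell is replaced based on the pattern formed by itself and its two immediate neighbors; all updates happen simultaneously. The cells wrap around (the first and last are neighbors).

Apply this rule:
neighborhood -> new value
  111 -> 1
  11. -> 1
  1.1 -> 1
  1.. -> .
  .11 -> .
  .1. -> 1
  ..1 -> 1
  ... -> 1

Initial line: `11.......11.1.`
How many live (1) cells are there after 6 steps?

12

.1.111111.1111
111.111111.111
1111.111111.11
11111.111111.1
111111.111111.
.111111.111111
count of 1: 12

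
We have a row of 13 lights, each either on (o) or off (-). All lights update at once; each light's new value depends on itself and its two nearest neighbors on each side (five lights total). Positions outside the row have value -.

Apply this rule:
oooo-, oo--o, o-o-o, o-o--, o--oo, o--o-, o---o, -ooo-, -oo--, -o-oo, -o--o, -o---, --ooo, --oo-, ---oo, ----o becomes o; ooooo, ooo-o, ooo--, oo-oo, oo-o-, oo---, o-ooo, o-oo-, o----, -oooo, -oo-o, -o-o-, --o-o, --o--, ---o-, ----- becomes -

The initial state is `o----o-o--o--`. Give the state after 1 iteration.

-o-o---ooo-o-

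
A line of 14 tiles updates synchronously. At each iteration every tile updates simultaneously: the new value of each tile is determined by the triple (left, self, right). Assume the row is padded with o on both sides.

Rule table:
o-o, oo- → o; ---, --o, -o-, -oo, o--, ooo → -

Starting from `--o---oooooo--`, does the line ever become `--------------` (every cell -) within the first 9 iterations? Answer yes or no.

yes

-----------o--
--------------
all cells are - at iteration 2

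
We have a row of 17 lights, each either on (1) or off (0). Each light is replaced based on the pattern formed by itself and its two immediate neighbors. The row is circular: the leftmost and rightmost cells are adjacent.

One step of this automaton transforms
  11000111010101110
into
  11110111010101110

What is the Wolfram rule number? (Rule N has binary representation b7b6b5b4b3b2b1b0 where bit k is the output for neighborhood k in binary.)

position 6: 111 → 1  (bit 7 = 1)
position 1: 110 → 1  (bit 6 = 1)
position 8: 101 → 0  (bit 5 = 0)
position 2: 100 → 1  (bit 4 = 1)
position 0: 011 → 1  (bit 3 = 1)
position 9: 010 → 1  (bit 2 = 1)
position 4: 001 → 0  (bit 1 = 0)
position 3: 000 → 1  (bit 0 = 1)
bits b7..b0 = 11011101 = 221

221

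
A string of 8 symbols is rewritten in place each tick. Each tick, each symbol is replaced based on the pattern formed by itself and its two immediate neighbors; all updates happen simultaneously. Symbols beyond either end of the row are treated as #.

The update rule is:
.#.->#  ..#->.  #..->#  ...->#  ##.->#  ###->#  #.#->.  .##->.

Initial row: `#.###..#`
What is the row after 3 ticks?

#..###..
##..###.
###..##.

###..##.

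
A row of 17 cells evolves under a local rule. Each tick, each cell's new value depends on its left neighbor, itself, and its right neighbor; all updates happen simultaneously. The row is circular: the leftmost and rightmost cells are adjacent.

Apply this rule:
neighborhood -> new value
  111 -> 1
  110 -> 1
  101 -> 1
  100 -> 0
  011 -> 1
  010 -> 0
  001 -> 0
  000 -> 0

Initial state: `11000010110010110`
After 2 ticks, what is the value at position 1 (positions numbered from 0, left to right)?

1

11000001110001111
11000001110001111
position 1 holds 1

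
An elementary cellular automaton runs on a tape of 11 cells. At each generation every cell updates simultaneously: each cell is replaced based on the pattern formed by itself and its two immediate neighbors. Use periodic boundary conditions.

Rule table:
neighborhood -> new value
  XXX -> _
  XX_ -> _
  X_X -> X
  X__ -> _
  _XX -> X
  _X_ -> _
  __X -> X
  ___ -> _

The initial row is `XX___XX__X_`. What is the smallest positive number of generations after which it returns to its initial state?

X___XX__X_X
___XX__X_XX
__XX__X_XX_
_XX__X_XX__
XX__X_XX___
X__X_XX___X
__X_XX___XX
_X_XX___XX_
X_XX___XX__
_XX___XX__X
XX___XX__X_

11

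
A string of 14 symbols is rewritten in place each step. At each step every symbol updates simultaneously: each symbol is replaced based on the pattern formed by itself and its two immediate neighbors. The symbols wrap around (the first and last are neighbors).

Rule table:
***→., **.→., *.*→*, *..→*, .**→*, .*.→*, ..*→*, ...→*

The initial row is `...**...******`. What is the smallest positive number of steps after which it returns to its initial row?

28

step 1: ****.****.....
step 2: *...**...*****
step 3: .****.****....
step 4: **...**...****
step 5: ..****.****...
step 6: ***...**...***
step 7: ...****.****..
step 8: ****...**...**
step 9: ....****.****.
step 10: *****...**...*
step 11: .....****.****
step 12: ******...**...
step 13: *.....****.***
step 14: .******...**..
step 15: **.....****.**
step 16: ..******...**.
step 17: ***.....****.*
step 18: ...******...**
step 19: ****.....****.
step 20: *...******...*
step 21: .****.....****
step 22: **...******...
step 23: *.****.....***
step 24: .**...******..
step 25: **.****.....**
step 26: ..**...******.
step 27: ***.****.....*
step 28: ...**...******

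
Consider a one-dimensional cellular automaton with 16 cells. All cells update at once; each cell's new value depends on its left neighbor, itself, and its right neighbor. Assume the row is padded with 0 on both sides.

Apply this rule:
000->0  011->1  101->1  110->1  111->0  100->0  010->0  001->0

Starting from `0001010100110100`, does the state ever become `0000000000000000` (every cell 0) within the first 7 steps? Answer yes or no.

yes

0000101000111000
0000010000101000
0000000000010000
0000000000000000
all cells are 0 at step 4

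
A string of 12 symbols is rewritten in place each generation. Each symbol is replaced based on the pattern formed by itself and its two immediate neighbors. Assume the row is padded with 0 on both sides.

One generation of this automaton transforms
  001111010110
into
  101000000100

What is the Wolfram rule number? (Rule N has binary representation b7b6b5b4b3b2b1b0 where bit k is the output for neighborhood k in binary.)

position 3: 111 → 0  (bit 7 = 0)
position 5: 110 → 0  (bit 6 = 0)
position 6: 101 → 0  (bit 5 = 0)
position 11: 100 → 0  (bit 4 = 0)
position 2: 011 → 1  (bit 3 = 1)
position 7: 010 → 0  (bit 2 = 0)
position 1: 001 → 0  (bit 1 = 0)
position 0: 000 → 1  (bit 0 = 1)
bits b7..b0 = 00001001 = 9

9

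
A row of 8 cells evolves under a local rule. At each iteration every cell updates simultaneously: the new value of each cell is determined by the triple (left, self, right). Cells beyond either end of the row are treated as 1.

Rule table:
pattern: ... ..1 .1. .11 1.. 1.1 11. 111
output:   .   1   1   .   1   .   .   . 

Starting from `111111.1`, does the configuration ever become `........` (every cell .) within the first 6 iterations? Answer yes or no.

iteration 1: ........
all cells are . at iteration 1

yes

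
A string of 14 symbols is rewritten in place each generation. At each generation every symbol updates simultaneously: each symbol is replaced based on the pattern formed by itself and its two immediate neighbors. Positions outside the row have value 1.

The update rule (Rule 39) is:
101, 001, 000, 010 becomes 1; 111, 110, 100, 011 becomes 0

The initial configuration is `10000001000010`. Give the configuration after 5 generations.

01101111110111

00111111011111
01000000100000
11011111101111
00100000010000
01101111110111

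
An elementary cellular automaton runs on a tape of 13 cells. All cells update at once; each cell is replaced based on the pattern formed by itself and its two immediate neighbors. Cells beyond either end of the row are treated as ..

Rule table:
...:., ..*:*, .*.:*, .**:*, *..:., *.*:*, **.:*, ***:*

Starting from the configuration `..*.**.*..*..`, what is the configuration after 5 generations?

***********..

generation 1: .*******.**..
generation 2: ***********..
generation 3: ***********..  (fixed point — unchanged through generation 5)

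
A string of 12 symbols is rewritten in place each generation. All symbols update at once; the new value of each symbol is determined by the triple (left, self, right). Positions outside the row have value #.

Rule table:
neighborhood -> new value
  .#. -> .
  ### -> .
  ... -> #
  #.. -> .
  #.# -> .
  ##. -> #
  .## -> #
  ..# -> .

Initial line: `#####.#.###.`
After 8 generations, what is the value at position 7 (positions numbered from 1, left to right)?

.

generation 1: ....#...#.#.
generation 2: .##...#.....
generation 3: .##.#...###.
generation 4: .##...#.#.#.
generation 5: .##.#.......
generation 6: .##...#####.
generation 7: .##.#.#...#.
generation 8: .##.....#...
position 7 holds .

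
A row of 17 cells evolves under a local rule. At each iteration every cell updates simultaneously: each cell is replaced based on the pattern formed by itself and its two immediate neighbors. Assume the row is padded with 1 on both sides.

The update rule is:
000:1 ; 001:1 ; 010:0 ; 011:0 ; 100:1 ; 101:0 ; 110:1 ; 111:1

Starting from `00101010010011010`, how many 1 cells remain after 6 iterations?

13

11000001101101000
11111110100100111
11111110011011011
11111111101001001
11111111100110110
11111111111010010
count of 1: 13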